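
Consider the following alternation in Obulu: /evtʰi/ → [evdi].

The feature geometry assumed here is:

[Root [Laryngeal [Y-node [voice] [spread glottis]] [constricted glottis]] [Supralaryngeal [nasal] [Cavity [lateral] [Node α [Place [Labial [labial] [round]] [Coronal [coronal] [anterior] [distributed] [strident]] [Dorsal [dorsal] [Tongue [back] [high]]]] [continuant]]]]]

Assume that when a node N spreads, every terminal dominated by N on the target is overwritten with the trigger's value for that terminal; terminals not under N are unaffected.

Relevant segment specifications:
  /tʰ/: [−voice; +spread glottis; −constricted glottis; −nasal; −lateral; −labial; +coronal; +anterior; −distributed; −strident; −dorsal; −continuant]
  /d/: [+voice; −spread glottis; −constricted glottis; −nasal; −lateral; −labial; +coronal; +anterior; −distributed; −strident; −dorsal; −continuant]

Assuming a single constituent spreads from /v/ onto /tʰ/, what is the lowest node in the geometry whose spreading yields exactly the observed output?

/tʰ/ and [d] differ in [voice], [spread glottis]; every other specified feature is identical.
Tracing each changed feature up the tree, the paths first meet at Y-node; any lower node misses at least one of them.
If Y-node spreads, every terminal under it takes /v/'s value, producing [d] as observed.
Features on which the two segments disagree outside Y-node, such as [coronal], [labial], are unchanged — nothing dominating them spread, and Y-node is the minimal sufficient constituent.

Y-node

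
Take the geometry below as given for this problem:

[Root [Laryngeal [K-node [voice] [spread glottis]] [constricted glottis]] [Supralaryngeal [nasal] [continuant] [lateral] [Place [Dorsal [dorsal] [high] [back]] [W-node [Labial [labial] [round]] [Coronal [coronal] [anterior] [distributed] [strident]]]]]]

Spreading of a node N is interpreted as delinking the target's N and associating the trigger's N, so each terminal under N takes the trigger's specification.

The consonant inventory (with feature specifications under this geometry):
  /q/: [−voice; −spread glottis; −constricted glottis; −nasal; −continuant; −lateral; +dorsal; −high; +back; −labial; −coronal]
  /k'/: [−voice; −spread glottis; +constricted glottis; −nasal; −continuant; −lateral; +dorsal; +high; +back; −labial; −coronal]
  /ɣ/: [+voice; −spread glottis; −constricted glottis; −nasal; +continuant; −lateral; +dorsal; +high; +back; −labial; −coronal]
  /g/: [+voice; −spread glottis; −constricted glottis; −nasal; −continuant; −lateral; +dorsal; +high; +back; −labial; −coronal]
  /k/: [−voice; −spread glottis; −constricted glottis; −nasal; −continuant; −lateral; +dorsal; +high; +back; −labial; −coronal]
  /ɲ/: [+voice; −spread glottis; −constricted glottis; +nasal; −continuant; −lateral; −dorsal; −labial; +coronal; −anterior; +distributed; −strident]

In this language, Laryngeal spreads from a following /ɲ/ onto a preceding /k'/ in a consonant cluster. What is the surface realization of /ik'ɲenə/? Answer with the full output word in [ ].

Laryngeal immediately or transitively dominates [voice], [spread glottis], [constricted glottis].
After delinking /k'/'s Laryngeal and linking /ɲ/'s, the affected terminals become [+voice], [−spread glottis], [−constricted glottis]; [nasal], [continuant], [lateral], … (outside Laryngeal) are retained from /k'/.
This feature bundle is that of [g], so /ik'ɲenə/ surfaces as [igɲenə].

[igɲenə]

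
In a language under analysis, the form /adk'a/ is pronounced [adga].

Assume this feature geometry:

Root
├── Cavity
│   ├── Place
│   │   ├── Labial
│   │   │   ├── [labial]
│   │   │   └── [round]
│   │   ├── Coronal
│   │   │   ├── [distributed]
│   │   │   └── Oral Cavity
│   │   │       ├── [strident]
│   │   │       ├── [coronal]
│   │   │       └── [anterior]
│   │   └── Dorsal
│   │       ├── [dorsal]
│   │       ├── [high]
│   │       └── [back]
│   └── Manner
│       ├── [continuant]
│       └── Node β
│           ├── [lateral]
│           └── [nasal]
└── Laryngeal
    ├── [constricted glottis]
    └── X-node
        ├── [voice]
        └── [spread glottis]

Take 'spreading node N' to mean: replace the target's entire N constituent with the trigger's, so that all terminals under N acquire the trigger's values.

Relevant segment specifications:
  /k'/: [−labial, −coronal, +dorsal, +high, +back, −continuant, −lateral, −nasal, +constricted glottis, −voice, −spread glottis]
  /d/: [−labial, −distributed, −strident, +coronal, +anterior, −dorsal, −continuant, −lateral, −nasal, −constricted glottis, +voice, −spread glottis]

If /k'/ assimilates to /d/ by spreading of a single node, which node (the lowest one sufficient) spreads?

Feature comparison: [voice], [constricted glottis] differ between /k'/ and [g]; the remaining terminals match.
In this geometry the lowest node dominating all of them is Laryngeal: every daughter of Laryngeal dominates only a proper subset, so no lower node suffices.
If Laryngeal spreads, every terminal under it takes /d/'s value, producing [g] as observed.
Had Root spread, [coronal], [dorsal] would have taken /d/'s values; they stay as in /k'/, confirming the spreading constituent is exactly Laryngeal.

Laryngeal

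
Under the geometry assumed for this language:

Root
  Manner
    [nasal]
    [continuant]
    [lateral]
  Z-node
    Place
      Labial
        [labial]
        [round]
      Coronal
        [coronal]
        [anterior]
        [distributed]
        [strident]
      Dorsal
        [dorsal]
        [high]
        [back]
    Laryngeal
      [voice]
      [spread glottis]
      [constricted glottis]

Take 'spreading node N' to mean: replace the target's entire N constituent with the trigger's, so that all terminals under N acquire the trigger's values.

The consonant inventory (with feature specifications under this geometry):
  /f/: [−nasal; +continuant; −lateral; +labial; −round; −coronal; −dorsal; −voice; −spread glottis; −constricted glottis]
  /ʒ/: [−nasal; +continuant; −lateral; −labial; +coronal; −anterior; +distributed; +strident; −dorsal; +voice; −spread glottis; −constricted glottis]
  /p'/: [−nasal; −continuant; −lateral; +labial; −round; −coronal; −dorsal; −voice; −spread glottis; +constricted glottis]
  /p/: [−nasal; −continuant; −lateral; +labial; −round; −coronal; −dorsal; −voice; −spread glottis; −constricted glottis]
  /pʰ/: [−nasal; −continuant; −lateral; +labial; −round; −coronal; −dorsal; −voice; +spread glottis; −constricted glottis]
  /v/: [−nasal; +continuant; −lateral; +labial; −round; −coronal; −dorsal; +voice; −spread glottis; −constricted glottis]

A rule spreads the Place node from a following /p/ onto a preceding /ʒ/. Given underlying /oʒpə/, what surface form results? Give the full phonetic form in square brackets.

[ovpə]

The Place node dominates the terminals [labial], [round], [coronal], [anterior], [distributed], [strident], [dorsal], [high], [back].
After delinking /ʒ/'s Place and linking /p/'s, the affected terminals become [+labial], [−round], [−coronal], [−dorsal]; [nasal], [continuant], [lateral], … (outside Place) are retained from /ʒ/.
The resulting bundle matches /v/ in the inventory; substituting it for /ʒ/ gives [ovpə].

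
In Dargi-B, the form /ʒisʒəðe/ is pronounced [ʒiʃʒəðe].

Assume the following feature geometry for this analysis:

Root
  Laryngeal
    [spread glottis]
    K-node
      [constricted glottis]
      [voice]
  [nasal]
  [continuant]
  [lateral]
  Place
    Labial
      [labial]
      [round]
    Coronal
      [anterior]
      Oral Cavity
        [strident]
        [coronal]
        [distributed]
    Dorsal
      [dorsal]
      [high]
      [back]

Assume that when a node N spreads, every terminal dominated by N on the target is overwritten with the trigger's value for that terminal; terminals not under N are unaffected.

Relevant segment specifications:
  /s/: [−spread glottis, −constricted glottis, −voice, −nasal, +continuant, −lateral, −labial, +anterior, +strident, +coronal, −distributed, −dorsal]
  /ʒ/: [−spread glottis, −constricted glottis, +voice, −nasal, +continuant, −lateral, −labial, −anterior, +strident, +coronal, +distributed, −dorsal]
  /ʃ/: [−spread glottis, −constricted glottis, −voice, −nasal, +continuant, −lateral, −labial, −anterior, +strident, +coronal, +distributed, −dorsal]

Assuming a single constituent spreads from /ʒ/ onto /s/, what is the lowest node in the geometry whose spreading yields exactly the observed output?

Coronal

Comparing /s/ with its surface form [ʃ], the features that change are [anterior], [distributed].
In this geometry the lowest node dominating all of them is Coronal: every daughter of Coronal dominates only a proper subset, so no lower node suffices.
If Coronal spreads, every terminal under it takes /ʒ/'s value, producing [ʃ] as observed.
[voice] stays as in /s/ although /ʒ/ differs there, so no node dominating it spread; among the remaining candidates Coronal is the lowest that derives the output.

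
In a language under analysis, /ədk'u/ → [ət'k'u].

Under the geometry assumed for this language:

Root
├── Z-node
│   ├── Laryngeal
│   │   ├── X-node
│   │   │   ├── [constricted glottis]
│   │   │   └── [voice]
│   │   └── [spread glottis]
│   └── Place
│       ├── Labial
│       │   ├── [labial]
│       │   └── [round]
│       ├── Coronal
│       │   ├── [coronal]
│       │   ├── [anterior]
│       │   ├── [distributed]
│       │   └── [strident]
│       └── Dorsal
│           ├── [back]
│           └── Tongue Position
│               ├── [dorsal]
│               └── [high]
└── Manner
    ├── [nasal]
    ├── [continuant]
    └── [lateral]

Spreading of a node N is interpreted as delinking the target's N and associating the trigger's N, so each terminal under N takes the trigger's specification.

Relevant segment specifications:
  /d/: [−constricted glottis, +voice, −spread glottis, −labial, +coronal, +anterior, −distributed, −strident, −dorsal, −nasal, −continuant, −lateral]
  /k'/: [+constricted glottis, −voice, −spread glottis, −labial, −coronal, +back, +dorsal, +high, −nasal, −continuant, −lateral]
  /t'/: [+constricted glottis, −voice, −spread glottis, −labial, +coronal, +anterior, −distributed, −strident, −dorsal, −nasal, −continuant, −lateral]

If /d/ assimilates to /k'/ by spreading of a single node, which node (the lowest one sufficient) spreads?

X-node

The alternation /d/ → [t'] changes [voice], [constricted glottis] and nothing else.
In this geometry the lowest node dominating all of them is X-node: every daughter of X-node dominates only a proper subset, so no lower node suffices.
If X-node spreads, every terminal under it takes /k'/'s value, producing [t'] as observed.
[coronal], [dorsal] stay as in /d/ although /k'/ differs there, so no node dominating them spread; among the remaining candidates X-node is the lowest that derives the output.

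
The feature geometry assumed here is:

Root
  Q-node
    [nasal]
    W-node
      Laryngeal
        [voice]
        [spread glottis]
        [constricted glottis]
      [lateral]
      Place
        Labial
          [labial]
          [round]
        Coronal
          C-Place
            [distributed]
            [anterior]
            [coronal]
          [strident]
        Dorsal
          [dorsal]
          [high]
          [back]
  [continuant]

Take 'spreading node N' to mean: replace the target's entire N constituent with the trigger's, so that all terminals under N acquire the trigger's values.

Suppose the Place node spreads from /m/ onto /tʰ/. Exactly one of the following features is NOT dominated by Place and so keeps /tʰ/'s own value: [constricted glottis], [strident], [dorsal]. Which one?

[constricted glottis]

Place dominates exactly [labial], [round], [distributed], [anterior], [coronal], [strident], [dorsal], [high], [back].
Of the listed options, [strident], [dorsal] are among these and would be overwritten by spreading Place.
But [constricted glottis] is a dependent of Laryngeal, outside Place; it is therefore untouched by the spreading.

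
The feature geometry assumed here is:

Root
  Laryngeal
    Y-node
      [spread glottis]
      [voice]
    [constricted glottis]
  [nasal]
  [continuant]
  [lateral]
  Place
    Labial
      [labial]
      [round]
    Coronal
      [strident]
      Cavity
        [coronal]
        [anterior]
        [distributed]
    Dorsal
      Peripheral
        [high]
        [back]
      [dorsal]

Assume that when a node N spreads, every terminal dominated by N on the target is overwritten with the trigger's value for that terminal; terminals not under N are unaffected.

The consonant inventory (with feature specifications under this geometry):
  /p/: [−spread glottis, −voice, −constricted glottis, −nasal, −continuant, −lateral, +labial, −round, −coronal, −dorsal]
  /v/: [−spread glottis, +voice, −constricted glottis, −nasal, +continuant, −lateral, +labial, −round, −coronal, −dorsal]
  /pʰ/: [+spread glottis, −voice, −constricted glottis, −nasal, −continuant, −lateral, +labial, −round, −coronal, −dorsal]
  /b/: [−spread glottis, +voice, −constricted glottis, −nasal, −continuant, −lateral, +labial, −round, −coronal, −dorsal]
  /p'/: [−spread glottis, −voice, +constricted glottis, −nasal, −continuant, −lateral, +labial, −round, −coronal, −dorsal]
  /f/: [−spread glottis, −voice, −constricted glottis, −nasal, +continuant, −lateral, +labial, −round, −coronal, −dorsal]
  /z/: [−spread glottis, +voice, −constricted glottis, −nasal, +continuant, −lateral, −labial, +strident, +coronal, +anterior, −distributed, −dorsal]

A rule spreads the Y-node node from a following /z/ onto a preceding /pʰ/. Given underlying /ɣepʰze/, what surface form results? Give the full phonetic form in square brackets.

[ɣebze]

The Y-node node dominates the terminals [spread glottis], [voice].
The target acquires /z/'s values for everything under Y-node — [−spread glottis], [+voice] — while keeping its own [constricted glottis], [nasal], [continuant], ….
This feature bundle is that of [b], so /ɣepʰze/ surfaces as [ɣebze].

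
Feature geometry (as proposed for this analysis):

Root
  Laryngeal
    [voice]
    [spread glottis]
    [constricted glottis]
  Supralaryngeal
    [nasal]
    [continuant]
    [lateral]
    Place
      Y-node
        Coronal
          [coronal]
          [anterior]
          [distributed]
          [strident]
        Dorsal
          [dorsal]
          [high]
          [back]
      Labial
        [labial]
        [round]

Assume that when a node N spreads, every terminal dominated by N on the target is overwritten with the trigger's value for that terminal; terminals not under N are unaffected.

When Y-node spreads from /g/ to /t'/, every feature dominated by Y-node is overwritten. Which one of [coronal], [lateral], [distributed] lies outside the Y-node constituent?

[lateral]

Y-node dominates exactly [coronal], [anterior], [distributed], [strident], [dorsal], [high], [back].
Of the listed options, [distributed], [coronal] are among these and would be overwritten by spreading Y-node.
[lateral] attaches under Supralaryngeal, not under Y-node, so /t'/ retains its own value for [lateral].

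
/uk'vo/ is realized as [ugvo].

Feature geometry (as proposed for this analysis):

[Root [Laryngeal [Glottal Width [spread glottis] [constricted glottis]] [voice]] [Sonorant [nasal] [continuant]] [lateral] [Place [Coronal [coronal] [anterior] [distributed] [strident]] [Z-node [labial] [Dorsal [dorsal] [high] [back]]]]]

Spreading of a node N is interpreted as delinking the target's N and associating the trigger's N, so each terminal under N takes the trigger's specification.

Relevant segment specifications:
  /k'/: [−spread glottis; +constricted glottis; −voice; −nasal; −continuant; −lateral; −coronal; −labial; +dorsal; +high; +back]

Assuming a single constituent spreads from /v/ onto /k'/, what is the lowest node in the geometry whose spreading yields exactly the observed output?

Laryngeal

/k'/ and [g] differ in [voice], [constricted glottis]; every other specified feature is identical.
Tracing each changed feature up the tree, the paths first meet at Laryngeal; any lower node misses at least one of them.
Spreading Laryngeal from /v/ overwrites each of those terminals with /v/'s values, yielding exactly [g].
Since [continuant], [dorsal] are preserved even though /v/ disagrees there, no node above Laryngeal spread.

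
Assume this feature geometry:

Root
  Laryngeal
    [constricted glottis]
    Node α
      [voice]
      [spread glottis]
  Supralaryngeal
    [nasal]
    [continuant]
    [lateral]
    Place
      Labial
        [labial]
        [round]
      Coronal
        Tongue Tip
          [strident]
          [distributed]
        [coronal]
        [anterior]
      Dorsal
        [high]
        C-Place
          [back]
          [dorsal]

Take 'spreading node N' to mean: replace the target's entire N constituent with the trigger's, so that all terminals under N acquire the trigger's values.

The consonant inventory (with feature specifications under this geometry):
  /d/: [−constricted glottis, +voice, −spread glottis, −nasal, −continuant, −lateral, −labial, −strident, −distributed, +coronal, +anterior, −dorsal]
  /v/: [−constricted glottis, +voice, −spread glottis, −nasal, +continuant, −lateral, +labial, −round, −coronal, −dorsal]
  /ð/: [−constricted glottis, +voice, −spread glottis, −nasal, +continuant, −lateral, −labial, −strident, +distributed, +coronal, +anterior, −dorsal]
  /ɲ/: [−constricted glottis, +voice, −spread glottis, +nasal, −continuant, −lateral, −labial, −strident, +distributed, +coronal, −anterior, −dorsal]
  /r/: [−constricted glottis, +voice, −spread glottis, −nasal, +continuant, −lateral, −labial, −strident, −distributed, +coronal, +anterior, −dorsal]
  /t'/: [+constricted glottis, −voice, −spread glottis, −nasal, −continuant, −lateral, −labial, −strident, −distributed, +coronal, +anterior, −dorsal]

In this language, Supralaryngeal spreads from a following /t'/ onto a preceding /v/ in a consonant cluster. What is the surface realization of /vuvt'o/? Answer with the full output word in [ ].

[vudt'o]

The Supralaryngeal node dominates the terminals [nasal], [continuant], [lateral], [labial], [round], [strident], [distributed], [coronal], [anterior], [high], [back], [dorsal].
After delinking /v/'s Supralaryngeal and linking /t'/'s, the affected terminals become [−nasal], [−continuant], [−lateral], [−labial], [−strident], [−distributed], [+coronal], [+anterior], [−dorsal]; [constricted glottis], [voice], [spread glottis] (outside Supralaryngeal) are retained from /v/.
This feature bundle is that of [d], so /vuvt'o/ surfaces as [vudt'o].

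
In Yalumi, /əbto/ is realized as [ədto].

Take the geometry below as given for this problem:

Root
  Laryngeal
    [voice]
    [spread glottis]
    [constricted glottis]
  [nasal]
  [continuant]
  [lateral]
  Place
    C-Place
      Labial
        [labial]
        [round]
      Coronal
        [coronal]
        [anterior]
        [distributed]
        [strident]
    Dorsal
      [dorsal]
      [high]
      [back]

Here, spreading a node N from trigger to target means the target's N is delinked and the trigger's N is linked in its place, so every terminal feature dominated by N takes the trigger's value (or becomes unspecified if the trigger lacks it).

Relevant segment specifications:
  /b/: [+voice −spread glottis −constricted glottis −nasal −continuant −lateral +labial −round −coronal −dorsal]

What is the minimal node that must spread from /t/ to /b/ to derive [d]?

The alternation /b/ → [d] changes [labial], [round], [coronal], [anterior], [distributed], [strident] and nothing else.
These terminals are all dominated by C-Place, and no proper subconstituent of C-Place covers them all; C-Place is their lowest common ancestor.
If C-Place spreads, every terminal under it takes /t/'s value, producing [d] as observed.
[voice], a feature on which the two segments disagree outside C-Place, is unchanged — nothing dominating it spread, and C-Place is the minimal sufficient constituent.

C-Place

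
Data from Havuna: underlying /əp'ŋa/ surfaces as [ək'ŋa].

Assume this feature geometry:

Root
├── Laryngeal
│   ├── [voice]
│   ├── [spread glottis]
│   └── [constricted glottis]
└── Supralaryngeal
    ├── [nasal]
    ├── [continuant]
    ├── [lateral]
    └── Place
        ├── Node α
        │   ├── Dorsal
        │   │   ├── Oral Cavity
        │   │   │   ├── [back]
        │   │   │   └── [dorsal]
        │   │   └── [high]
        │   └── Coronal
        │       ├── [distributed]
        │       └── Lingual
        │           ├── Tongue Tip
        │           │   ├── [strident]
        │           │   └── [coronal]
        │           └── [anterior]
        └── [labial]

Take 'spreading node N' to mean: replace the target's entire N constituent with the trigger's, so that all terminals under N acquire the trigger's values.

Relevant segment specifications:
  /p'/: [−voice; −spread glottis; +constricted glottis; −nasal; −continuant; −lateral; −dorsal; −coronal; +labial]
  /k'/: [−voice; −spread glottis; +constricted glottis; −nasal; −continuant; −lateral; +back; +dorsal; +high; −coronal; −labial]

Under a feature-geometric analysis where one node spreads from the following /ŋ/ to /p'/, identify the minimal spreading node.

The alternation /p'/ → [k'] changes [labial], [dorsal], [high], [back] and nothing else.
These terminals are all dominated by Place, and no proper subconstituent of Place covers them all; Place is their lowest common ancestor.
If Place spreads, every terminal under it takes /ŋ/'s value, producing [k'] as observed.
Since [nasal] is preserved even though /ŋ/ disagrees there, no node above Place spread.

Place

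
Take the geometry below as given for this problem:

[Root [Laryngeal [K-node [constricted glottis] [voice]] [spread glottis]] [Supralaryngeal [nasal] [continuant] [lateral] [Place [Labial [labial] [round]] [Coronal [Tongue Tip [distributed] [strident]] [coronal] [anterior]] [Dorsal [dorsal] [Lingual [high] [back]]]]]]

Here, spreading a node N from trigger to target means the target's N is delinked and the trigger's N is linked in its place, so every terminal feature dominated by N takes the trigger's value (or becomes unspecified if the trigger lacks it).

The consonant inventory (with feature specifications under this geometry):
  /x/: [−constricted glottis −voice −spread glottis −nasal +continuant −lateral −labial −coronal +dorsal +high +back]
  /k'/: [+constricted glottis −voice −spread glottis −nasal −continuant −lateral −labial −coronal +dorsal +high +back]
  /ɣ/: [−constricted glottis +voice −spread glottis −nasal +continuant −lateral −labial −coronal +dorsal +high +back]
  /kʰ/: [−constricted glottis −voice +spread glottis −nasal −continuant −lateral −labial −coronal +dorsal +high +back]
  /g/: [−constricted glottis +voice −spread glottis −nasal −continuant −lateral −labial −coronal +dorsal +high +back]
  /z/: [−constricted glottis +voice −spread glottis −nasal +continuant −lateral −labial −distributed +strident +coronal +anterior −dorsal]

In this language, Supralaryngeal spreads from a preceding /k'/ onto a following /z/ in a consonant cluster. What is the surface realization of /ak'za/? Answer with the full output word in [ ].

The Supralaryngeal node dominates the terminals [nasal], [continuant], [lateral], [labial], [round], [distributed], [strident], [coronal], [anterior], [dorsal], [high], [back].
Spreading Supralaryngeal from /k'/ onto /z/ replaces those values with /k'/'s: [−nasal], [−continuant], [−lateral], [−labial], [−coronal], [+dorsal], [+high], [+back]. Features outside Supralaryngeal ([constricted glottis], [voice], [spread glottis]) stay as in /z/.
The resulting bundle matches /g/ in the inventory; substituting it for /z/ gives [ak'ga].

[ak'ga]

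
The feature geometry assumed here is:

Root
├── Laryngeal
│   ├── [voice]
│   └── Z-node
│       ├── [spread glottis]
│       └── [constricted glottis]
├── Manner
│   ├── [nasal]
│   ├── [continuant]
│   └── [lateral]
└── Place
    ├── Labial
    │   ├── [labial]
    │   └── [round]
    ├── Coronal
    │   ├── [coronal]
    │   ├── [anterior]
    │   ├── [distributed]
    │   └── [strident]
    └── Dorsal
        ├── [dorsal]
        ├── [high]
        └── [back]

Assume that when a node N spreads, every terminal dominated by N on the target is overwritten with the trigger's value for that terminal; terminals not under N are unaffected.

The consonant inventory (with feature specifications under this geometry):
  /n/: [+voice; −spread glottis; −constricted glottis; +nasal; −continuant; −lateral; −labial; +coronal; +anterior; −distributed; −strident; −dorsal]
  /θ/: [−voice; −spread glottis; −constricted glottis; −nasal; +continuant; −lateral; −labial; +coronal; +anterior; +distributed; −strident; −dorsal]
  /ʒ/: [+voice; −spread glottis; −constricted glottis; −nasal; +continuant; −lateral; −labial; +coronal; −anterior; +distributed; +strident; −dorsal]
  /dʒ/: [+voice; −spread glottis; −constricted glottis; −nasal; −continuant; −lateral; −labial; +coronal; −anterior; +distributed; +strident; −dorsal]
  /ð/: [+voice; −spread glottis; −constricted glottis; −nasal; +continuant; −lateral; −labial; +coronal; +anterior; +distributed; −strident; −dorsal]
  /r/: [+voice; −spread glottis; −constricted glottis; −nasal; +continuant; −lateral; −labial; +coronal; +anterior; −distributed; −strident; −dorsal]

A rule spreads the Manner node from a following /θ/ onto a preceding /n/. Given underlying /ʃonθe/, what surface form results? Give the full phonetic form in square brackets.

[ʃorθe]

Terminals under Manner in this geometry: [nasal], [continuant], [lateral].
Spreading Manner from /θ/ onto /n/ replaces those values with /θ/'s: [−nasal], [+continuant], [−lateral]. Features outside Manner ([voice], [spread glottis], [constricted glottis], …) stay as in /n/.
This feature bundle is that of [r], so /ʃonθe/ surfaces as [ʃorθe].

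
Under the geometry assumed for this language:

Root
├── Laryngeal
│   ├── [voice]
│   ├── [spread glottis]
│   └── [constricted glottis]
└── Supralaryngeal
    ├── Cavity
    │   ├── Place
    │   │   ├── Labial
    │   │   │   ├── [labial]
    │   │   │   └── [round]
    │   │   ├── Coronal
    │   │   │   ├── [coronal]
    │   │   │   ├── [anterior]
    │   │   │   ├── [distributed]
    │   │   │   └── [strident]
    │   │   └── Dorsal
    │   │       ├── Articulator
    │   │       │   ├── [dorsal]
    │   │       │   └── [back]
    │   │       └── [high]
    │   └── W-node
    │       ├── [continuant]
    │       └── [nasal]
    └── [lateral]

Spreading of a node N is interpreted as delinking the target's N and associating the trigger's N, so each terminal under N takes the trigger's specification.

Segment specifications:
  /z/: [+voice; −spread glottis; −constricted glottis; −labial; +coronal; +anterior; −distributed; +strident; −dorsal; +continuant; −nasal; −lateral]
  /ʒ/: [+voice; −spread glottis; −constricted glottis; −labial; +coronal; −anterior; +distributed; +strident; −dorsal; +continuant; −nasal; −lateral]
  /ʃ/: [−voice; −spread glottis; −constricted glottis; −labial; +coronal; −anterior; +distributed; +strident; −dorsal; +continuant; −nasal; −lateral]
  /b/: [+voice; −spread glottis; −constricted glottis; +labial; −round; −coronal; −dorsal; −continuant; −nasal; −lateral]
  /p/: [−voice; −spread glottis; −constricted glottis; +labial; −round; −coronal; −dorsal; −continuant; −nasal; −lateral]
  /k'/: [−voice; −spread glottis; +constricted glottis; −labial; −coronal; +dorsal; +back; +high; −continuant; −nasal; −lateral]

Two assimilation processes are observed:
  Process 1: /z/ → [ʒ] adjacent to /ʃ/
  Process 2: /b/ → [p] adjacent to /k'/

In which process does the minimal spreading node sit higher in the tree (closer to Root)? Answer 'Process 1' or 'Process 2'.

In Process 1, [anterior], [distributed] change, so the minimal spreading node is Coronal at depth 4.
Process 2: the feature that changes is [voice]; the minimal node is [voice] (depth 2).
Depth 2 < depth 4; Process 2 involves the structurally higher constituent [voice].

Process 2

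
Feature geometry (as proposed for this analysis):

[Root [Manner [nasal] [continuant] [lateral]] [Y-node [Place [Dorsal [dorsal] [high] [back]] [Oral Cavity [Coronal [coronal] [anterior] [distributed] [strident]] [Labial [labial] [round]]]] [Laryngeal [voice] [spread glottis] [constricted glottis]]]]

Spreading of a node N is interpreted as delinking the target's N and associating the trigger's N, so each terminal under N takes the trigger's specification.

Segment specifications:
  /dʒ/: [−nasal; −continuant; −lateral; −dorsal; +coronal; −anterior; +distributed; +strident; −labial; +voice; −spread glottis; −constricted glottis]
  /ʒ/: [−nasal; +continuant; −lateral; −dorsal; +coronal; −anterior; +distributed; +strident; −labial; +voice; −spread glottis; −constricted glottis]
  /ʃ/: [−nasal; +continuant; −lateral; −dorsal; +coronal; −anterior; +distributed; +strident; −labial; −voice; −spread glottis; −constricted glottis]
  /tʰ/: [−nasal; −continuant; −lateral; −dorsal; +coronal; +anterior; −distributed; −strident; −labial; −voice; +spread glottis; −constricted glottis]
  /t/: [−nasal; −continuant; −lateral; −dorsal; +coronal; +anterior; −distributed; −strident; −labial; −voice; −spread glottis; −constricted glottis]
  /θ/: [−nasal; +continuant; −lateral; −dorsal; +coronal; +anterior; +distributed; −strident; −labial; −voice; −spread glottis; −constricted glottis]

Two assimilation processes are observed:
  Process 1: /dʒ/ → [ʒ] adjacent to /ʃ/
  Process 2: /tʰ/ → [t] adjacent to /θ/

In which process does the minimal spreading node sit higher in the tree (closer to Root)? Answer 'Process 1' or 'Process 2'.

In Process 1, [continuant] changes, so the minimal spreading node is [continuant] at depth 2.
In Process 2, [spread glottis] changes, so the minimal spreading node is [spread glottis] at depth 3.
[continuant] is closer to Root than [spread glottis], so Process 1 spreads the higher node.

Process 1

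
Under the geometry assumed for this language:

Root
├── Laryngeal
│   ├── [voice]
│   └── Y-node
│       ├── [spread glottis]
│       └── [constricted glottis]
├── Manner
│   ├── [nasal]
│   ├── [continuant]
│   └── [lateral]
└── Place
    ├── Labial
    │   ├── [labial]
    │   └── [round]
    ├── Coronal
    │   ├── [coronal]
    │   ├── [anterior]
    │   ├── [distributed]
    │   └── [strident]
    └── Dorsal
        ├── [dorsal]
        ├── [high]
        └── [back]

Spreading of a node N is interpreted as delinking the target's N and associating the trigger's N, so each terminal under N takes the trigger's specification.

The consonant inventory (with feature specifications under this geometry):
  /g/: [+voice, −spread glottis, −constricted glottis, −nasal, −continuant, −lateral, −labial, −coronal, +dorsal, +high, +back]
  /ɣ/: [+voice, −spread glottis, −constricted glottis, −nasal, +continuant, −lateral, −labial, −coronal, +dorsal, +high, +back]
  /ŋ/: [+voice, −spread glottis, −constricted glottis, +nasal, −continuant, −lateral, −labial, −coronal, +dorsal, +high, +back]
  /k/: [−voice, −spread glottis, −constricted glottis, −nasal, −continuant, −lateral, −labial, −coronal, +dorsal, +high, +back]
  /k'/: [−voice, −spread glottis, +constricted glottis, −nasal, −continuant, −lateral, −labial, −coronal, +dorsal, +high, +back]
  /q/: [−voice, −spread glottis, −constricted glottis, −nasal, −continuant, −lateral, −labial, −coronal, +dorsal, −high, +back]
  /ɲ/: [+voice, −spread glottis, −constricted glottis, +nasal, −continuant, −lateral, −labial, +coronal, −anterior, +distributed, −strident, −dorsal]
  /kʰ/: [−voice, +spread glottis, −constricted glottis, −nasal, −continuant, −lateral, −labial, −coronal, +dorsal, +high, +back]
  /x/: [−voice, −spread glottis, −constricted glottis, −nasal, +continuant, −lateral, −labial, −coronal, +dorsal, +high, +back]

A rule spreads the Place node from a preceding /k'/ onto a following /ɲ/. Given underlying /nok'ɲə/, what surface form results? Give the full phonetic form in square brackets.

Terminals under Place in this geometry: [labial], [round], [coronal], [anterior], [distributed], [strident], [dorsal], [high], [back].
The target acquires /k'/'s values for everything under Place — [−labial], [−coronal], [+dorsal], [+high], [+back] — while keeping its own [voice], [spread glottis], [constricted glottis], ….
Among the inventory, only /ŋ/ has exactly this specification, giving the surface form [nok'ŋə].

[nok'ŋə]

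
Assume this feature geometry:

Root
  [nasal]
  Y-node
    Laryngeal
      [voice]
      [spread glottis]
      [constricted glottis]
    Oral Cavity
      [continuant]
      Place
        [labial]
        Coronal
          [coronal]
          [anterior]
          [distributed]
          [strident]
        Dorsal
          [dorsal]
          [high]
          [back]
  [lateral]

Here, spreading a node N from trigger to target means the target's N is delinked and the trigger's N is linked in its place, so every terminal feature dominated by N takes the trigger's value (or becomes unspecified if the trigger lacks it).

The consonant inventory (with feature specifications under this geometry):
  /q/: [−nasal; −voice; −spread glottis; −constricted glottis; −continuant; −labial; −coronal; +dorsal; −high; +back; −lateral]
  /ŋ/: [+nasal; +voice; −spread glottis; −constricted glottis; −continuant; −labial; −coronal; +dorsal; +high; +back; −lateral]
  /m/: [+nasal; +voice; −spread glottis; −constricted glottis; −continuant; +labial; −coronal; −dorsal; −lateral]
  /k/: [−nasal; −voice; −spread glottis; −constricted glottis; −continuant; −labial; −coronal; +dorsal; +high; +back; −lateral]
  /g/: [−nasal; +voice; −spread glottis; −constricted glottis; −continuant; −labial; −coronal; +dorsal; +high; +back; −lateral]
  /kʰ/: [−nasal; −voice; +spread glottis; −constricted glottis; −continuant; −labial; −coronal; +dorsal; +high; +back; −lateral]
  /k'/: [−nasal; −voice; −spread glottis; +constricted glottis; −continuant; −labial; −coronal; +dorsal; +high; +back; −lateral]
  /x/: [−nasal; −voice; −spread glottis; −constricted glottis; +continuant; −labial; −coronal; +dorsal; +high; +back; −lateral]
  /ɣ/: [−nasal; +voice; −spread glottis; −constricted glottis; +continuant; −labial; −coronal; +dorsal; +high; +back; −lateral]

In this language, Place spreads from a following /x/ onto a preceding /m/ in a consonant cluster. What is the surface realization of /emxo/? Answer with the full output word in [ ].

Terminals under Place in this geometry: [labial], [coronal], [anterior], [distributed], [strident], [dorsal], [high], [back].
After delinking /m/'s Place and linking /x/'s, the affected terminals become [−labial], [−coronal], [+dorsal], [+high], [+back]; [nasal], [voice], [spread glottis], … (outside Place) are retained from /m/.
The resulting bundle matches /ŋ/ in the inventory; substituting it for /m/ gives [eŋxo].

[eŋxo]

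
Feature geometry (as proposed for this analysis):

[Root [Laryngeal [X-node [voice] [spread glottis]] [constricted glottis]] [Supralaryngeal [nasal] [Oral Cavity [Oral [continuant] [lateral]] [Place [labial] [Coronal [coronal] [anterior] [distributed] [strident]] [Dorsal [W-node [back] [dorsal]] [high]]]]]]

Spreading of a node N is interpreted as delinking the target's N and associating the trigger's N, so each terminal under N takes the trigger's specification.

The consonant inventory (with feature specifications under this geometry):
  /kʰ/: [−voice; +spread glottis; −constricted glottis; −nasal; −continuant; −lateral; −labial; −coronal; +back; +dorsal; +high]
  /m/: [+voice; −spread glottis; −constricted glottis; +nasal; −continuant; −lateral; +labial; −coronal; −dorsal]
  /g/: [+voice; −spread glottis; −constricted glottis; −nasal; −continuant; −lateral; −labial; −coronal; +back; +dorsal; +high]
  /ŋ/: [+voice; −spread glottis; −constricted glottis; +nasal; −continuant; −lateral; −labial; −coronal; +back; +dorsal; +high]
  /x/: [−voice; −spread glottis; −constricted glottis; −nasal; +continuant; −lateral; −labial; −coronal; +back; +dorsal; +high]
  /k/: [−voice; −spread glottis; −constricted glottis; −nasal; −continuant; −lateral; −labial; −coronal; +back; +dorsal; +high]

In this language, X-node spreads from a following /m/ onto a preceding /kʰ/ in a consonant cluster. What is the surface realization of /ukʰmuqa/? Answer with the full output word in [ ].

Terminals under X-node in this geometry: [voice], [spread glottis].
The target acquires /m/'s values for everything under X-node — [+voice], [−spread glottis] — while keeping its own [constricted glottis], [nasal], [continuant], ….
The resulting bundle matches /g/ in the inventory; substituting it for /kʰ/ gives [ugmuqa].

[ugmuqa]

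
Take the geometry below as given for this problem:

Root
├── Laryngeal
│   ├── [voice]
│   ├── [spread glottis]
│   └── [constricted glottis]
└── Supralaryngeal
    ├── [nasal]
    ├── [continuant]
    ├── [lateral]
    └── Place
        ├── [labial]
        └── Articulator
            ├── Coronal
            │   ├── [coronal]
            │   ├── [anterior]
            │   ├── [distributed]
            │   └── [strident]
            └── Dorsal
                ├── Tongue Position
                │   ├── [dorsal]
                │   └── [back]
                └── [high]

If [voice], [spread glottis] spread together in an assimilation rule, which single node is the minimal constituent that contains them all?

Laryngeal

[voice]: Root → Laryngeal → [voice].
[spread glottis]: Root → Laryngeal → [spread glottis].
Laryngeal is the lowest common ancestor — every listed feature sits under it, and no single subconstituent of Laryngeal covers them all.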